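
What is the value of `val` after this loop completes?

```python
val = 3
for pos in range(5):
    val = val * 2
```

Multiply by 2, 5 times: 3 * 2^5 = 96
`val` takes the values: 3 → 6 → 12 → 24 → 48 → 96

Answer: 96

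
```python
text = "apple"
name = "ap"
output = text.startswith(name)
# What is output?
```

Trace:
`text = "apple"` → text = 'apple'
`name = "ap"` → name = 'ap'
`output = text.startswith(name)` → output = True
So output = True

Answer: True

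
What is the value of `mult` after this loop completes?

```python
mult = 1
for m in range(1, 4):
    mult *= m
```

3! = 6
`mult` takes the values: 1 → 2 → 6

Answer: 6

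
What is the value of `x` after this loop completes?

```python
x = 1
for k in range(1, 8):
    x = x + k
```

Start at 1, add 1 through 7
`x` takes the values: 1 → 2 → 4 → 7 → 11 → 16 → 22 → 29

Answer: 29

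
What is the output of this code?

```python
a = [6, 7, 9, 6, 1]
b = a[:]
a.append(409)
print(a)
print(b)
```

Key concept: slice [:] creates copy.
Step by step:
`a = [6, 7, 9, 6, 1]` → a = [6, 7, 9, 6, 1]
`b = a[:]` → b = [6, 7, 9, 6, 1]
`a.append(409)` → a = [6, 7, 9, 6, 1, 409]
`print(a)` → prints [6, 7, 9, 6, 1, 409]
`print(b)` → prints [6, 7, 9, 6, 1]

Answer:
[6, 7, 9, 6, 1, 409]
[6, 7, 9, 6, 1]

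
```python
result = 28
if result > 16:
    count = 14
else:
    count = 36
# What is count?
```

Trace:
`result = 28` → result = 28
`if result > 16: ...` → result > 16 is True → count = 14
So count = 14

Answer: 14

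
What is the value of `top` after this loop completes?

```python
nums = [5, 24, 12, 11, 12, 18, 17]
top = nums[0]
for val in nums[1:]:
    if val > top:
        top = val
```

Maximum of [5, 24, 12, 11, 12, 18, 17]
`top` takes the values: 5 → 24

Answer: 24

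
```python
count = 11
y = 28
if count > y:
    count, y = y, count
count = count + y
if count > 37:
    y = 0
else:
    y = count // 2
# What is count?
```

Trace:
`count = 11` → count = 11
`y = 28` → y = 28
`if count > y: ...` → count > y is False → no variable changes
`count = count + y` → count = 39
`if count > 37: ...` → count > 37 is True → y = 0
So count = 39

Answer: 39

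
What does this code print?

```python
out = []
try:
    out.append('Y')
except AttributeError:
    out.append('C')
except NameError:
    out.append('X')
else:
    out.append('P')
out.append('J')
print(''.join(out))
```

Execution trace: 'Y' (try body, no exception) → 'P' (else) → 'J' (after the try/except). Output: YPJ

Answer: YPJ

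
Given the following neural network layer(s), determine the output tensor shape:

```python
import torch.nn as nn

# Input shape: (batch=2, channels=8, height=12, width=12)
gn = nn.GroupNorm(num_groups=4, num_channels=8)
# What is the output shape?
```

Input: (2, 8, 12, 12) -> Output: (2, 8, 12, 12)

Answer: (2, 8, 12, 12)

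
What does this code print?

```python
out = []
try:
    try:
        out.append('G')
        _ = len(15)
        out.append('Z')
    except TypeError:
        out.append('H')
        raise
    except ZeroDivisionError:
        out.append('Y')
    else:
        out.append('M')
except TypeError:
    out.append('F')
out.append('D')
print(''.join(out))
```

Execution trace: 'G' (inner try body) → 'H' (inner except TypeError) → 'F' (outer except TypeError) → 'D' (after the try/except). Output: GHFD

Answer: GHFD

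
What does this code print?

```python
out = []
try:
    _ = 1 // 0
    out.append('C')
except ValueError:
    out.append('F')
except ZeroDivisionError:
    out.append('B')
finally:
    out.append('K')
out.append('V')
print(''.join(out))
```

Execution trace: 'B' (except ZeroDivisionError) → 'K' (finally) → 'V' (after the try/except). Output: BKV

Answer: BKV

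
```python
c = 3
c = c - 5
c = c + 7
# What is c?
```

Trace:
`c = 3` → c = 3
`c = c - 5` → c = -2
`c = c + 7` → c = 5
So c = 5

Answer: 5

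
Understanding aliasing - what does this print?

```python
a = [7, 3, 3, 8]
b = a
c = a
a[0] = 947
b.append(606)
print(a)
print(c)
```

Key concept: multiple aliases.
Step by step:
`a = [7, 3, 3, 8]` → a = [7, 3, 3, 8]
`b = a` → b = [7, 3, 3, 8] (same object as a)
`c = a` → c = [7, 3, 3, 8] (same object as a, b)
`a[0] = 947` → a = [947, 3, 3, 8] (same object as b, c); b = [947, 3, 3, 8] (same object as a, c); c = [947, 3, 3, 8] (same object as a, b)
`b.append(606)` → a = [947, 3, 3, 8, 606] (same object as b, c); b = [947, 3, 3, 8, 606] (same object as a, c); c = [947, 3, 3, 8, 606] (same object as a, b)
`print(a)` → prints [947, 3, 3, 8, 606]
`print(c)` → prints [947, 3, 3, 8, 606]

Answer:
[947, 3, 3, 8, 606]
[947, 3, 3, 8, 606]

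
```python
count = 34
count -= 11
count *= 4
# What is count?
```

Trace:
`count = 34` → count = 34
`count -= 11` → count = 23
`count *= 4` → count = 92
So count = 92

Answer: 92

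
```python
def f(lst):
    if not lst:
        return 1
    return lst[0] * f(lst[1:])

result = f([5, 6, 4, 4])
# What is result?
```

Product over [5, 6, 4, 4] = 5 * 6 * 4 * 4 = 480

Answer: 480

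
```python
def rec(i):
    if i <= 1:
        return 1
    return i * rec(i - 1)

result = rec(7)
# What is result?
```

rec(7) = 7 * 6 * 5 * 4 * 3 * 2 * 1 = 5040

Answer: 5040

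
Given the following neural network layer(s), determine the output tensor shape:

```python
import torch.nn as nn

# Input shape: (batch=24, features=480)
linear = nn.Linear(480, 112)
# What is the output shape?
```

Input: (24, 480) -> Output: (24, 112)

Answer: (24, 112)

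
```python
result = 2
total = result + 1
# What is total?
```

Trace:
`result = 2` → result = 2
`total = result + 1` → total = 3
So total = 3

Answer: 3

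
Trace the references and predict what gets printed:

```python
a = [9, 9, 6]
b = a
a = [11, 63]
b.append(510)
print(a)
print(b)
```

Key concept: rebinding vs mutation: a is rebound to a new list, b still points at the original.
Step by step:
`a = [9, 9, 6]` → a = [9, 9, 6]
`b = a` → b = [9, 9, 6] (same object as a)
`a = [11, 63]` → a = [11, 63]
`b.append(510)` → b = [9, 9, 6, 510]
`print(a)` → prints [11, 63]
`print(b)` → prints [9, 9, 6, 510]

Answer:
[11, 63]
[9, 9, 6, 510]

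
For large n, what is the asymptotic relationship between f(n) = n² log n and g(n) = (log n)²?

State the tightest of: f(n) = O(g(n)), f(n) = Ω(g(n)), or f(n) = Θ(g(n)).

n² log n vs (log n)²: f(n) = Ω(g(n)) but not O(g(n)) — n² log n grows strictly faster than (log n)².

Answer: f(n) = Ω(g(n)) but not O(g(n)) — n² log n grows strictly faster than (log n)².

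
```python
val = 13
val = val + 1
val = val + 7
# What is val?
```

Trace:
`val = 13` → val = 13
`val = val + 1` → val = 14
`val = val + 7` → val = 21
So val = 21

Answer: 21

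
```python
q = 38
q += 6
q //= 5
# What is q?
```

Trace:
`q = 38` → q = 38
`q += 6` → q = 44
`q //= 5` → q = 8
So q = 8

Answer: 8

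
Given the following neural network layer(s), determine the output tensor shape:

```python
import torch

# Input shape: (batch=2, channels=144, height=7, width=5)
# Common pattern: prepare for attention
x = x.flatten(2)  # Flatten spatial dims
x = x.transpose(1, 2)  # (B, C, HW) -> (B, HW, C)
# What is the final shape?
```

Input: (2, 144, 7, 5) -> after flatten(2): (2, 144, 35) -> Output: (2, 35, 144)

Answer: (2, 35, 144)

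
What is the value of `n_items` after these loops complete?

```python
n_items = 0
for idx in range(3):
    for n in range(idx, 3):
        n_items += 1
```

Upper triangle: 3 + 2 + ... + 1
`n_items` takes the values: 0 → 1 → 2 → 3 → 4 → 5 → 6

Answer: 6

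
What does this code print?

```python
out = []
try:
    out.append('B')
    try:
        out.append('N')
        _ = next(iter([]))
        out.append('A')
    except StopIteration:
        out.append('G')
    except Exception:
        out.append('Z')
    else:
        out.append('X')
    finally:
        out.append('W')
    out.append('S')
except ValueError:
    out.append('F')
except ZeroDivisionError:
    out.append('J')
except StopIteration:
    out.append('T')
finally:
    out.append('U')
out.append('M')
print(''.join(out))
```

Execution trace: 'B' (try body) → 'N' (inner try body) → 'G' (inner except StopIteration) → 'W' (inner finally) → 'S' (try body, no exception) → 'U' (finally) → 'M' (after the try/except). Output: BNGWSUM

Answer: BNGWSUM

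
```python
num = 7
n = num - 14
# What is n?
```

Trace:
`num = 7` → num = 7
`n = num - 14` → n = -7
So n = -7

Answer: -7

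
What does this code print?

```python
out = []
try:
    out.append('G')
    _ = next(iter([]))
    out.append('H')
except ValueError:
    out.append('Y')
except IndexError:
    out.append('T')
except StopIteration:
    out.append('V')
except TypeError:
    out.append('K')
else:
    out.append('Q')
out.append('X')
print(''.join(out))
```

Execution trace: 'G' (try body) → 'V' (except StopIteration) → 'X' (after the try/except). Output: GVX

Answer: GVX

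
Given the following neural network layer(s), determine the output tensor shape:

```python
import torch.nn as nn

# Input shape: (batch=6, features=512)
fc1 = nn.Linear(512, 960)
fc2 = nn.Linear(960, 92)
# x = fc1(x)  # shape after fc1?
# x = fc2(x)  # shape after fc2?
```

Input: (6, 512) -> after fc1: (6, 960) -> Output: (6, 92)

Answer: (6, 92)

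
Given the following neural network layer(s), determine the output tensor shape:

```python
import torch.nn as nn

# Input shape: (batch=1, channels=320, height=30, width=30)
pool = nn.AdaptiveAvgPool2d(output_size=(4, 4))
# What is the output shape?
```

Input: (1, 320, 30, 30) -> Output: (1, 320, 4, 4)

Answer: (1, 320, 4, 4)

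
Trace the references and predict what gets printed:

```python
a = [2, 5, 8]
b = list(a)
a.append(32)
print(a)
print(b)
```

Key concept: list() constructor creates copy.
Step by step:
`a = [2, 5, 8]` → a = [2, 5, 8]
`b = list(a)` → b = [2, 5, 8]
`a.append(32)` → a = [2, 5, 8, 32]
`print(a)` → prints [2, 5, 8, 32]
`print(b)` → prints [2, 5, 8]

Answer:
[2, 5, 8, 32]
[2, 5, 8]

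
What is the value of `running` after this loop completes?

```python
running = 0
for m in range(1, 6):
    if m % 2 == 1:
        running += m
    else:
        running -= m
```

Add odd, subtract even
`running` takes the values: 0 → 1 → -1 → 2 → -2 → 3

Answer: 3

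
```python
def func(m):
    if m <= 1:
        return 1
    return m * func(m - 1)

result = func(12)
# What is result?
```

func(12) = 12 * 11 * 10 * 9 * 8 * 7 * 6 * 5 * 4 * 3 * 2 * 1 = 479001600

Answer: 479001600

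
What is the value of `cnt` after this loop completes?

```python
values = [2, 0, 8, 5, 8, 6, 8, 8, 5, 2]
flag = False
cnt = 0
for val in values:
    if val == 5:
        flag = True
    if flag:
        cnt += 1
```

Count elements after first 5 in [2, 0, 8, 5, 8, 6, 8, 8, 5, 2]
`cnt` takes the values: 0 → 1 → 2 → 3 → 4 → 5 → 6 → 7

Answer: 7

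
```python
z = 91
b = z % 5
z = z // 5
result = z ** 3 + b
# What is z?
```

Trace:
`z = 91` → z = 91
`b = z % 5` → b = 1
`z = z // 5` → z = 18
`result = z ** 3 + b` → result = 5833
So z = 18

Answer: 18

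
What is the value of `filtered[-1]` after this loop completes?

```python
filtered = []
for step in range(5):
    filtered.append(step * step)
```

Last element of squares 0 to 4
`filtered` takes the values: [] → [0] → [0, 1] → [0, 1, 4] → [0, 1, 4, 9] → [0, 1, 4, 9, 16]
So `filtered[-1]` = 16

Answer: 16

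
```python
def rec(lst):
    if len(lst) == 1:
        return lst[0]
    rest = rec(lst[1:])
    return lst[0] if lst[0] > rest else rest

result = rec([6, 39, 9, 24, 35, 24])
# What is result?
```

Recursive max over [6, 39, 9, 24, 35, 24] = 39

Answer: 39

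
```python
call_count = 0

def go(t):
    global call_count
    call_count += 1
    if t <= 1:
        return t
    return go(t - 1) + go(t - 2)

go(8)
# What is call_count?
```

Calls(t) = 1 + Calls(t-1) + Calls(t-2); Calls(0)=Calls(1)=1. For t=8 this gives 67.

Answer: 67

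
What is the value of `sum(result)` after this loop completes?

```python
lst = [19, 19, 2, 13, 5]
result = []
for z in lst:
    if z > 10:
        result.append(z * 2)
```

Sum of doubled values > 10
`result` takes the values: [] → [38] → [38, 38] → [38, 38, 26]
So `sum(result)` = 102

Answer: 102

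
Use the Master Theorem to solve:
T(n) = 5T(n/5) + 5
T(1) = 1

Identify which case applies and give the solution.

a=5, b=5, f(n)=5. log_5(5) = 1. Since c=0 < 1, Case 1 applies: T(n) = Θ(n^log_b(a)) = O(n).

Answer: O(n) - Case 1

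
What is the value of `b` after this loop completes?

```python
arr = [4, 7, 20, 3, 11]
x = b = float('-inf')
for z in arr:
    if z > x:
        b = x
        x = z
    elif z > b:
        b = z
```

Second largest (with repeats) in [4, 7, 20, 3, 11]
`b` takes the values: -inf → 4 → 7 → 11

Answer: 11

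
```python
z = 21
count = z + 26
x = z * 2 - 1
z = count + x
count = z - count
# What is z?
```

Trace:
`z = 21` → z = 21
`count = z + 26` → count = 47
`x = z * 2 - 1` → x = 41
`z = count + x` → z = 88
`count = z - count` → count = 41
So z = 88

Answer: 88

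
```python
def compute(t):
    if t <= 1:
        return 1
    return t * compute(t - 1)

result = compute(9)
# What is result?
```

compute(9) = 9 * 8 * 7 * 6 * 5 * 4 * 3 * 2 * 1 = 362880

Answer: 362880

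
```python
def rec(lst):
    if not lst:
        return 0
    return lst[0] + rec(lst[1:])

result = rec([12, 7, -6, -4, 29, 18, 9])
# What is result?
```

12 + 7 + (-6) + (-4) + 29 + 18 + 9 + 0 = 65

Answer: 65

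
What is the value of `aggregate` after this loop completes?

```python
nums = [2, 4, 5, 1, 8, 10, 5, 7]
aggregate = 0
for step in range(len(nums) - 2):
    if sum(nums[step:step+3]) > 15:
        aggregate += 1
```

Count windows with sum > 15
`aggregate` takes the values: 0 → 1 → 2 → 3

Answer: 3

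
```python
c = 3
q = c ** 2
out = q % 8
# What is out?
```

Trace:
`c = 3` → c = 3
`q = c ** 2` → q = 9
`out = q % 8` → out = 1
So out = 1

Answer: 1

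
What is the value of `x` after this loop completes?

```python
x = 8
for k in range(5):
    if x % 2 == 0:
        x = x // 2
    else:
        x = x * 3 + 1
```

Collatz-style transformation from 8
`x` takes the values: 8 → 4 → 2 → 1 → 4 → 2

Answer: 2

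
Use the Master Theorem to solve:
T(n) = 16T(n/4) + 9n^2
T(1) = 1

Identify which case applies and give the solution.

a=16, b=4, f(n)=9n^2. log_4(16) = 2. Since c=2 = 2, Case 2 applies: T(n) = Θ(n^log_b(a) · log n) = O(n^2 log n).

Answer: O(n^2 log n) - Case 2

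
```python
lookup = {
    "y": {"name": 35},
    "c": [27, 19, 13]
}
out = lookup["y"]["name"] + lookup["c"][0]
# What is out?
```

Trace:
`lookup = { ...` → lookup = {'y': {'name': 35}, 'c': [27, 19, 13]}
`out = lookup["y"]["name"] + lookup["c"][0]` → out = 62
So out = 62

Answer: 62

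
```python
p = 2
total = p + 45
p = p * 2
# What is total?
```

Trace:
`p = 2` → p = 2
`total = p + 45` → total = 47
`p = p * 2` → p = 4
So total = 47

Answer: 47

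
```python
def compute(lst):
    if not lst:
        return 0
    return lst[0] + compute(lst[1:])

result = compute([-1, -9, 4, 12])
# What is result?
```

(-1) + (-9) + 4 + 12 + 0 = 6

Answer: 6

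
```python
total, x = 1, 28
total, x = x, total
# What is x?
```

Trace:
`total, x = 1, 28` → total = 1; x = 28
`total, x = x, total` → total = 28; x = 1
So x = 1

Answer: 1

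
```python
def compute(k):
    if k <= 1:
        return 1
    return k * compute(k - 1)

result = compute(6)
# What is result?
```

compute(6) = 6 * 5 * 4 * 3 * 2 * 1 = 720

Answer: 720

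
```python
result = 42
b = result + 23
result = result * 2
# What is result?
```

Trace:
`result = 42` → result = 42
`b = result + 23` → b = 65
`result = result * 2` → result = 84
So result = 84

Answer: 84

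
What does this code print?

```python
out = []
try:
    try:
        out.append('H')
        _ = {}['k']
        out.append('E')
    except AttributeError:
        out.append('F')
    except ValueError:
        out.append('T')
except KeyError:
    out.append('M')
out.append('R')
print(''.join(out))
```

Execution trace: 'H' (inner try body) → 'M' (outer except KeyError) → 'R' (after the try/except). Output: HMR

Answer: HMR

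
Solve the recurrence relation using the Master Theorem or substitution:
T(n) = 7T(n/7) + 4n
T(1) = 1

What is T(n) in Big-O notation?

By Master Theorem: a=7, b=7, f(n)=4n. Since log_7(7) = 1 and f(n) = Θ(n^1), Case 2 applies. T(n) = O(n log n).

Answer: O(n log n)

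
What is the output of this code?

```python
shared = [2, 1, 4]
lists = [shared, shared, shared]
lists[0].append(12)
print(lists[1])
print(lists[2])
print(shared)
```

Key concept: list of same reference.
Step by step:
`shared = [2, 1, 4]` → shared = [2, 1, 4]
`lists = [shared, shared, shared]` → lists = [[2, 1, 4], [2, 1, 4], [2, 1, 4]]
`lists[0].append(12)` → shared = [2, 1, 4, 12]; lists = [[2, 1, 4, 12], [2, 1, 4, 12], [2, 1, 4, 12]]
`print(lists[1])` → prints [2, 1, 4, 12]
`print(lists[2])` → prints [2, 1, 4, 12]
`print(shared)` → prints [2, 1, 4, 12]

Answer:
[2, 1, 4, 12]
[2, 1, 4, 12]
[2, 1, 4, 12]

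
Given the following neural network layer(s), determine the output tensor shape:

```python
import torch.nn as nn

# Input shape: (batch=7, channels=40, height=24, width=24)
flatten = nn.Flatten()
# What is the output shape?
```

Input: (7, 40, 24, 24) -> Output: (7, 23040)

Answer: (7, 23040)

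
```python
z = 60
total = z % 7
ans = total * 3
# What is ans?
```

Trace:
`z = 60` → z = 60
`total = z % 7` → total = 4
`ans = total * 3` → ans = 12
So ans = 12

Answer: 12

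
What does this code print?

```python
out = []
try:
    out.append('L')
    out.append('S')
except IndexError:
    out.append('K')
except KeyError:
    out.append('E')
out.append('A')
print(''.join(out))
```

Execution trace: 'L' (try body) → 'S' (try body, no exception) → 'A' (after the try/except). Output: LSA

Answer: LSA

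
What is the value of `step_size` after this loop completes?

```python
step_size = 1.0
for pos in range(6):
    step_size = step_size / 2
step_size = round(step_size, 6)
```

Halving LR 6 times: 1 / 2^6
`step_size` takes the values: 1.0 → 0.5 → 0.25 → 0.125 → 0.0625 → 0.03125 → 0.015625

Answer: 0.015625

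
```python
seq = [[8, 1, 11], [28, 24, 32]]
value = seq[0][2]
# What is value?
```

Trace:
`seq = [[8, 1, 11], [28, 24, 32]]` → seq = [[8, 1, 11], [28, 24, 32]]
`value = seq[0][2]` → value = 11
So value = 11

Answer: 11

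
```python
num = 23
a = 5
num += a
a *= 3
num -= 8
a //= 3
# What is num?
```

Trace:
`num = 23` → num = 23
`a = 5` → a = 5
`num += a` → num = 28
`a *= 3` → a = 15
`num -= 8` → num = 20
`a //= 3` → a = 5
So num = 20

Answer: 20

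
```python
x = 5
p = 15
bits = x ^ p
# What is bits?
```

Trace:
`x = 5` → x = 5
`p = 15` → p = 15
`bits = x ^ p` → bits = 10
So bits = 10

Answer: 10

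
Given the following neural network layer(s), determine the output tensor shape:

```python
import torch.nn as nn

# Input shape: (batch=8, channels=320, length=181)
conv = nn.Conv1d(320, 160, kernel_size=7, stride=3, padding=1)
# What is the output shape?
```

Input: (8, 320, 181) -> Output: (8, 160, 59)

Answer: (8, 160, 59)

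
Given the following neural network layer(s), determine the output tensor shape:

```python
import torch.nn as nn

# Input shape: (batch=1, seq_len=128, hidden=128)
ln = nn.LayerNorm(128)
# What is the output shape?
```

Input: (1, 128, 128) -> Output: (1, 128, 128)

Answer: (1, 128, 128)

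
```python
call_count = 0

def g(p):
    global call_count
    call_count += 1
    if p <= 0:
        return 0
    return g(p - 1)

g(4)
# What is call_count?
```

Linear recursion stepping by 1: 5 calls from p=4 down to ≤0.

Answer: 5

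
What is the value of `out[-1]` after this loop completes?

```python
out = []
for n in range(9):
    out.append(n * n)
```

Last element of squares 0 to 8
`out` takes the values: [] → [0] → [0, 1] → [0, 1, 4] → [0, 1, 4, 9] → [0, 1, 4, 9, 16] → [0, 1, 4, 9, 16, 25] → [0, 1, 4, 9, 16, 25, 36] → [0, 1, 4, 9, 16, 25, 36, 49] → [0, 1, 4, 9, 16, 25, 36, 49, 64]
So `out[-1]` = 64

Answer: 64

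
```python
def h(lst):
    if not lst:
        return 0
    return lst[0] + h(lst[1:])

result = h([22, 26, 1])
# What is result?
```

22 + 26 + 1 + 0 = 49

Answer: 49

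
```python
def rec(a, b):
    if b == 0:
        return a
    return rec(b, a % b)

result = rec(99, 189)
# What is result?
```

rec(99, 189) -> rec(189, 99) -> rec(99, 90) -> rec(90, 9) -> rec(9, 0) -> 9

Answer: 9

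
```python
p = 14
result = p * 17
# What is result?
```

Trace:
`p = 14` → p = 14
`result = p * 17` → result = 238
So result = 238

Answer: 238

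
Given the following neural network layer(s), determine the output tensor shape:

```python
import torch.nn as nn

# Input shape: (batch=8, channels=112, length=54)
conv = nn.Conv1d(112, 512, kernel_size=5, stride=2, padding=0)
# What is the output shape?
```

Input: (8, 112, 54) -> Output: (8, 512, 25)

Answer: (8, 512, 25)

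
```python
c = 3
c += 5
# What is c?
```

Trace:
`c = 3` → c = 3
`c += 5` → c = 8
So c = 8

Answer: 8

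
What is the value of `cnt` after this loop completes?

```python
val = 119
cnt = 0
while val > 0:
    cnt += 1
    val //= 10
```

Count digits by repeated division by 10
`cnt` takes the values: 0 → 1 → 2 → 3

Answer: 3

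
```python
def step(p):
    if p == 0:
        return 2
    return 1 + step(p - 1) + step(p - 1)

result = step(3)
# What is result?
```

step(p) = 1 + 2·step(p-1), step(0)=2. Closed form: (2+1)·2^3 - 1 = 23.

Answer: 23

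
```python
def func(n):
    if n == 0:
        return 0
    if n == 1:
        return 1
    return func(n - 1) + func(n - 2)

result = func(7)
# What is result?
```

Build up from base cases: func(0)=0, func(1)=1, func(2)=1, func(3)=2, func(4)=3, func(5)=5, func(6)=8, ..., func(7)=13

Answer: 13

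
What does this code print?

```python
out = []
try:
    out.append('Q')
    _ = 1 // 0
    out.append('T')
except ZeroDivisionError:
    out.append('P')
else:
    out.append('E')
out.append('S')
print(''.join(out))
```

Execution trace: 'Q' (try body) → 'P' (except ZeroDivisionError) → 'S' (after the try/except). Output: QPS

Answer: QPS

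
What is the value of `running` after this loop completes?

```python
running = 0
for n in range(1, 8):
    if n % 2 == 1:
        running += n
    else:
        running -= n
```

Add odd, subtract even
`running` takes the values: 0 → 1 → -1 → 2 → -2 → 3 → -3 → 4

Answer: 4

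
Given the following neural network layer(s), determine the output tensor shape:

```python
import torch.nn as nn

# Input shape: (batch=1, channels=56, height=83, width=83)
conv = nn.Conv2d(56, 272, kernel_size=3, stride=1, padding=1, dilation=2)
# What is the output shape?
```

Input: (1, 56, 83, 83) -> Output: (1, 272, 81, 81)

Answer: (1, 272, 81, 81)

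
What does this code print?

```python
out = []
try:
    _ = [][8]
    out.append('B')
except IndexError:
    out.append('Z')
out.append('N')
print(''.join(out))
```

Execution trace: 'Z' (except IndexError) → 'N' (after the try/except). Output: ZN

Answer: ZN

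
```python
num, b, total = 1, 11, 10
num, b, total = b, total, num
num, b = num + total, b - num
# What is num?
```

Trace:
`num, b, total = 1, 11, 10` → num = 1; b = 11; total = 10
`num, b, total = b, total, num` → num = 11; b = 10; total = 1
`num, b = num + total, b - num` → num = 12; b = -1
So num = 12

Answer: 12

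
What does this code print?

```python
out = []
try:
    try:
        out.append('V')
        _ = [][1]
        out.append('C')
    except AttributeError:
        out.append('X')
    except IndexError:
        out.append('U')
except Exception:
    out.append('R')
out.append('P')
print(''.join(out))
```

Execution trace: 'V' (inner try body) → 'U' (inner except IndexError) → 'P' (after the try/except). Output: VUP

Answer: VUP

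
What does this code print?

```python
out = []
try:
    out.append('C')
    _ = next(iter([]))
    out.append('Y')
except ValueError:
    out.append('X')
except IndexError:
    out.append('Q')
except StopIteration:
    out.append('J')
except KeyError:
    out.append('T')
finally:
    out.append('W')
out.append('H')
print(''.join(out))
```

Execution trace: 'C' (try body) → 'J' (except StopIteration) → 'W' (finally) → 'H' (after the try/except). Output: CJWH

Answer: CJWH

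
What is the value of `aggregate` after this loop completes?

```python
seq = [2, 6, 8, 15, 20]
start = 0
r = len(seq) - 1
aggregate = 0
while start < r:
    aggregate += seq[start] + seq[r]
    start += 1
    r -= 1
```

Sum of pairs from ends
`aggregate` takes the values: 0 → 22 → 43

Answer: 43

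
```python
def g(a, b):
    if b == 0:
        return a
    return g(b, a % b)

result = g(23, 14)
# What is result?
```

g(23, 14) -> g(14, 9) -> g(9, 5) -> g(5, 4) -> g(4, 1) -> g(1, 0) -> 1

Answer: 1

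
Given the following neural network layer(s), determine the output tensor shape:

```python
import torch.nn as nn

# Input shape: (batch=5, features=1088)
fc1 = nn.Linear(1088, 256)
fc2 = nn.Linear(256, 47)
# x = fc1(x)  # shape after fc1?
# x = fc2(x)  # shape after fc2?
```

Input: (5, 1088) -> after fc1: (5, 256) -> Output: (5, 47)

Answer: (5, 47)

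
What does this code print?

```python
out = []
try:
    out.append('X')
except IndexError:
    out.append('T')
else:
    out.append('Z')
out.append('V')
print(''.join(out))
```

Execution trace: 'X' (try body, no exception) → 'Z' (else) → 'V' (after the try/except). Output: XZV

Answer: XZV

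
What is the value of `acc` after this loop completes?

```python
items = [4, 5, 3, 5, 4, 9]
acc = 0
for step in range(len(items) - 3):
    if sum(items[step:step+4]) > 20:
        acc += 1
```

Count windows with sum > 20
`acc` takes the values: 0 → 1

Answer: 1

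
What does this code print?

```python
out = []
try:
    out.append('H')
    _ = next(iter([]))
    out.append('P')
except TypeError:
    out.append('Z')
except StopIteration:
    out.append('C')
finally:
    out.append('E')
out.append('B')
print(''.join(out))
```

Execution trace: 'H' (try body) → 'C' (except StopIteration) → 'E' (finally) → 'B' (after the try/except). Output: HCEB

Answer: HCEB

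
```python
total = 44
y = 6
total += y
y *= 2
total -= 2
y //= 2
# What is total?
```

Trace:
`total = 44` → total = 44
`y = 6` → y = 6
`total += y` → total = 50
`y *= 2` → y = 12
`total -= 2` → total = 48
`y //= 2` → y = 6
So total = 48

Answer: 48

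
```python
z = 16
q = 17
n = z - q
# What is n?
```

Trace:
`z = 16` → z = 16
`q = 17` → q = 17
`n = z - q` → n = -1
So n = -1

Answer: -1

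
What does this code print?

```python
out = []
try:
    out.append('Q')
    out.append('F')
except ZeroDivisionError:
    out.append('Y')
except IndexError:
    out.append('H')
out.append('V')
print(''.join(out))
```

Execution trace: 'Q' (try body) → 'F' (try body, no exception) → 'V' (after the try/except). Output: QFV

Answer: QFV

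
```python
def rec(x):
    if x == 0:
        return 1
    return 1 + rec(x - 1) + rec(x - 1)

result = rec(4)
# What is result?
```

rec(x) = 1 + 2·rec(x-1), rec(0)=1. Closed form: (1+1)·2^4 - 1 = 31.

Answer: 31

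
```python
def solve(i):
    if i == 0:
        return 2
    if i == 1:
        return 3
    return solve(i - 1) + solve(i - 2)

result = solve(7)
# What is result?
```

Build up from base cases: solve(0)=2, solve(1)=3, solve(2)=5, solve(3)=8, solve(4)=13, solve(5)=21, solve(6)=34, ..., solve(7)=55

Answer: 55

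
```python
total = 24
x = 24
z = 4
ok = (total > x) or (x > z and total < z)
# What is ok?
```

Trace:
`total = 24` → total = 24
`x = 24` → x = 24
`z = 4` → z = 4
`ok = (total > x) or (x > z and total < z)` → ok = False
So ok = False

Answer: False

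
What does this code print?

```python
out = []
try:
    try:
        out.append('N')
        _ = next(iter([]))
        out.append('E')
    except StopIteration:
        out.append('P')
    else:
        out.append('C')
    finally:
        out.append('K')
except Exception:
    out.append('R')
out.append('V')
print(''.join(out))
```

Execution trace: 'N' (inner try body) → 'P' (inner except StopIteration) → 'K' (inner finally) → 'V' (after the try/except). Output: NPKV

Answer: NPKV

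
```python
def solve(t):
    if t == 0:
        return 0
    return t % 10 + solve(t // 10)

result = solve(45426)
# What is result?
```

Sum of digits of 45426: 6 + 2 + 4 + 5 + 4 = 21

Answer: 21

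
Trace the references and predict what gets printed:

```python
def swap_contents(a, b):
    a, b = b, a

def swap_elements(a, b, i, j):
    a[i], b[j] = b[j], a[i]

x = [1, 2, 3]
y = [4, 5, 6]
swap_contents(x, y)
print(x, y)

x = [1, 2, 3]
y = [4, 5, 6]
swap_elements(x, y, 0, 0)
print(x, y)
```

Key concept: parameter rebinding vs mutation.
Step by step:
`x = [1, 2, 3]` → x = [1, 2, 3]
`y = [4, 5, 6]` → y = [4, 5, 6]
`swap_contents(x, y)` → no visible change to tracked variables
`print(x, y)` → prints [1, 2, 3] [4, 5, 6]
`x = [1, 2, 3]` → x = [1, 2, 3]
`y = [4, 5, 6]` → y = [4, 5, 6]
`swap_elements(x, y, 0, 0)` → x = [4, 2, 3]; y = [1, 5, 6]
`print(x, y)` → prints [4, 2, 3] [1, 5, 6]

Answer:
[1, 2, 3] [4, 5, 6]
[4, 2, 3] [1, 5, 6]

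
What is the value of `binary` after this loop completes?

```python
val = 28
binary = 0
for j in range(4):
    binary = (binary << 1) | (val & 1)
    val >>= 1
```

Reverse lowest 4 bits of 28
`binary` takes the values: 0 → 1 → 3

Answer: 3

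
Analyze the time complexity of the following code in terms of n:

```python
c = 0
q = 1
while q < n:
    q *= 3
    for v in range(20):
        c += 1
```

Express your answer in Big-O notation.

Each loop level contributes: log n × 1. Multiplying the contributions gives O(log n).

Answer: O(log n)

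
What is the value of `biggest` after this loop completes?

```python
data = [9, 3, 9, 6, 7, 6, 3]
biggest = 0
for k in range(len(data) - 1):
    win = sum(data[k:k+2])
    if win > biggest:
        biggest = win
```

Max sum of 2-element window in [9, 3, 9, 6, 7, 6, 3]
`biggest` takes the values: 0 → 12 → 15

Answer: 15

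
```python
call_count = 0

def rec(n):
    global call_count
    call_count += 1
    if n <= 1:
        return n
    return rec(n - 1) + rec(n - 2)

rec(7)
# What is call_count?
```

Calls(n) = 1 + Calls(n-1) + Calls(n-2); Calls(0)=Calls(1)=1. For n=7 this gives 41.

Answer: 41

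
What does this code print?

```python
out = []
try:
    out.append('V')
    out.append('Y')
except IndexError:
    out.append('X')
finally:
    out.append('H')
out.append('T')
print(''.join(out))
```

Execution trace: 'V' (try body) → 'Y' (try body, no exception) → 'H' (finally) → 'T' (after the try/except). Output: VYHT

Answer: VYHT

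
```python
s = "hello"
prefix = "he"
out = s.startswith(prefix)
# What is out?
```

Trace:
`s = "hello"` → s = 'hello'
`prefix = "he"` → prefix = 'he'
`out = s.startswith(prefix)` → out = True
So out = True

Answer: True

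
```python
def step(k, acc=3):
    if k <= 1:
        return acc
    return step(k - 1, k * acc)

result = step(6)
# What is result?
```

Accumulator trace (n, acc): (6, 3) -> (5, 18) -> (4, 90) -> (3, 360) -> (2, 1080) -> (1, 2160) -> return 2160

Answer: 2160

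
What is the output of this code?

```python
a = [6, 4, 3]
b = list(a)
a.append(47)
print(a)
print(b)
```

Key concept: list() constructor creates copy.
Step by step:
`a = [6, 4, 3]` → a = [6, 4, 3]
`b = list(a)` → b = [6, 4, 3]
`a.append(47)` → a = [6, 4, 3, 47]
`print(a)` → prints [6, 4, 3, 47]
`print(b)` → prints [6, 4, 3]

Answer:
[6, 4, 3, 47]
[6, 4, 3]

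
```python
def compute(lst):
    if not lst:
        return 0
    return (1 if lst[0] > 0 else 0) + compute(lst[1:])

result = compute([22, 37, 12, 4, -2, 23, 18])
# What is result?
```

Count of positive elements in [22, 37, 12, 4, -2, 23, 18] = 6

Answer: 6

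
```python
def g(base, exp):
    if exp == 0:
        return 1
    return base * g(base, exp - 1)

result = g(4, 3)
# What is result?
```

g(4, 3) = 4 * 4 * 4 = 64

Answer: 64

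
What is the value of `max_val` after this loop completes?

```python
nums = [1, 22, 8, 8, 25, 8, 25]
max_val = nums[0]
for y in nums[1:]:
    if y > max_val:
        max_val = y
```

Maximum of [1, 22, 8, 8, 25, 8, 25]
`max_val` takes the values: 1 → 22 → 25

Answer: 25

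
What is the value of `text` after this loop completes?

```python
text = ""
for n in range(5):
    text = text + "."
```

Repeat '.' 5 times
`text` takes the values: "" → "." → ".." → "..." → "...." → "....."

Answer: "....."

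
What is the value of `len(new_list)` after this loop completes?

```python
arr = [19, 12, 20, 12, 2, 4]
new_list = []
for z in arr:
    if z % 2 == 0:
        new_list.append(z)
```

Count even numbers in [19, 12, 20, 12, 2, 4]
`new_list` takes the values: [] → [12] → [12, 20] → [12, 20, 12] → [12, 20, 12, 2] → [12, 20, 12, 2, 4]
So `len(new_list)` = 5

Answer: 5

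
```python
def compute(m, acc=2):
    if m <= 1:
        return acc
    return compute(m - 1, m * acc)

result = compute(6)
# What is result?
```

Accumulator trace (n, acc): (6, 2) -> (5, 12) -> (4, 60) -> (3, 240) -> (2, 720) -> (1, 1440) -> return 1440

Answer: 1440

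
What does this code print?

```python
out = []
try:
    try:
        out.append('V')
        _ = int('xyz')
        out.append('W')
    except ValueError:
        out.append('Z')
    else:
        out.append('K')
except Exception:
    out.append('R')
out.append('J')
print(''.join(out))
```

Execution trace: 'V' (inner try body) → 'Z' (inner except ValueError) → 'J' (after the try/except). Output: VZJ

Answer: VZJ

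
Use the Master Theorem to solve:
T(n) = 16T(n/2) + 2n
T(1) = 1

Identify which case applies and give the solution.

a=16, b=2, f(n)=2n. log_2(16) = 4. Since c=1 < 4, Case 1 applies: T(n) = Θ(n^log_b(a)) = O(n^4).

Answer: O(n^4) - Case 1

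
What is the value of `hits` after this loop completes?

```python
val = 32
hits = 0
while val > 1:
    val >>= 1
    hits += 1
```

Count right shifts until 1
`hits` takes the values: 0 → 1 → 2 → 3 → 4 → 5

Answer: 5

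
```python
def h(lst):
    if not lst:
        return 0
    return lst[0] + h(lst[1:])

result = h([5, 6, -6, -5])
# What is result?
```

5 + 6 + (-6) + (-5) + 0 = 0

Answer: 0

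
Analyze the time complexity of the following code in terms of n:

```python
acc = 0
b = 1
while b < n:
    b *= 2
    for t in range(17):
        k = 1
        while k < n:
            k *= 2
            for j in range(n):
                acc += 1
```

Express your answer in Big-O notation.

Each loop level contributes: log n × 1 × log n × n. Multiplying the contributions gives O(n log² n).

Answer: O(n log² n)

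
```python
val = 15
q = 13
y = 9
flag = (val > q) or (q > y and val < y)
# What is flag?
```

Trace:
`val = 15` → val = 15
`q = 13` → q = 13
`y = 9` → y = 9
`flag = (val > q) or (q > y and val < y)` → flag = True
So flag = True

Answer: True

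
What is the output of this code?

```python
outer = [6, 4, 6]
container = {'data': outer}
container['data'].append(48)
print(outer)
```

Key concept: dict holds reference to list.
Step by step:
`outer = [6, 4, 6]` → outer = [6, 4, 6]
`container = {'data': outer}` → container = {'data': [6, 4, 6]}
`container['data'].append(48)` → outer = [6, 4, 6, 48]; container = {'data': [6, 4, 6, 48]}
`print(outer)` → prints [6, 4, 6, 48]

Answer: [6, 4, 6, 48]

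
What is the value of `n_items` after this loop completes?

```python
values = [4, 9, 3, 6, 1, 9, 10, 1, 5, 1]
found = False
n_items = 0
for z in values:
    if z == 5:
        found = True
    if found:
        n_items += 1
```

Count elements after first 5 in [4, 9, 3, 6, 1, 9, 10, 1, 5, 1]
`n_items` takes the values: 0 → 1 → 2

Answer: 2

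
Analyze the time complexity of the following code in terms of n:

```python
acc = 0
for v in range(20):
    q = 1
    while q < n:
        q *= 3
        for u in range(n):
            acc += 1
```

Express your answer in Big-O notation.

Each loop level contributes: 1 × log n × n. Multiplying the contributions gives O(n log n).

Answer: O(n log n)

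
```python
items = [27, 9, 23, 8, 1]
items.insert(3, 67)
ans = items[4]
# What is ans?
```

Trace:
`items = [27, 9, 23, 8, 1]` → items = [27, 9, 23, 8, 1]
`items.insert(3, 67)` → items = [27, 9, 23, 67, 8, 1]
`ans = items[4]` → ans = 8
So ans = 8

Answer: 8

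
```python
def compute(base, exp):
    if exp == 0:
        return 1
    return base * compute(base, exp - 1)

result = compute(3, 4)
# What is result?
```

compute(3, 4) = 3 * 3 * 3 * 3 = 81

Answer: 81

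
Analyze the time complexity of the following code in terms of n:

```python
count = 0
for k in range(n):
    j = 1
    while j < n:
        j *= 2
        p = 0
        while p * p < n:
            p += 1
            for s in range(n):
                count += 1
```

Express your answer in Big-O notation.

Each loop level contributes: n × log n × √n × n. Multiplying the contributions gives O(n^2√n log n).

Answer: O(n^2√n log n)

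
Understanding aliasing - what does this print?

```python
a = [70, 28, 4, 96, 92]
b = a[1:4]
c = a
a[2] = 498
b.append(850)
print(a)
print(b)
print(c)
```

Key concept: slice vs alias.
Step by step:
`a = [70, 28, 4, 96, 92]` → a = [70, 28, 4, 96, 92]
`b = a[1:4]` → b = [28, 4, 96]
`c = a` → c = [70, 28, 4, 96, 92] (same object as a)
`a[2] = 498` → a = [70, 28, 498, 96, 92] (same object as c); c = [70, 28, 498, 96, 92] (same object as a)
`b.append(850)` → b = [28, 4, 96, 850]
`print(a)` → prints [70, 28, 498, 96, 92]
`print(b)` → prints [28, 4, 96, 850]
`print(c)` → prints [70, 28, 498, 96, 92]

Answer:
[70, 28, 498, 96, 92]
[28, 4, 96, 850]
[70, 28, 498, 96, 92]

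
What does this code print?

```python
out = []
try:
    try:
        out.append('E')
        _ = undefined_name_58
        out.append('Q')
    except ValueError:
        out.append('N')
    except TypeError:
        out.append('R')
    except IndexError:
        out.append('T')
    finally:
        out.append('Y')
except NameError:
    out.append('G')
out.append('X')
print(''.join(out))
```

Execution trace: 'E' (try body) → 'Y' (finally) → 'G' (outer except NameError) → 'X' (after the try/except). Output: EYGX

Answer: EYGX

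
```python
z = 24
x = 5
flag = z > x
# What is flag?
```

Trace:
`z = 24` → z = 24
`x = 5` → x = 5
`flag = z > x` → flag = True
So flag = True

Answer: True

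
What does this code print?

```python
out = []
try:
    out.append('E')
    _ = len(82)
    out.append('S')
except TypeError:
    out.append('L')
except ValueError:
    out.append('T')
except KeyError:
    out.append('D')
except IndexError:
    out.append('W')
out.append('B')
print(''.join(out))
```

Execution trace: 'E' (try body) → 'L' (except TypeError) → 'B' (after the try/except). Output: ELB

Answer: ELB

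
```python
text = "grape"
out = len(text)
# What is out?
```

Trace:
`text = "grape"` → text = 'grape'
`out = len(text)` → out = 5
So out = 5

Answer: 5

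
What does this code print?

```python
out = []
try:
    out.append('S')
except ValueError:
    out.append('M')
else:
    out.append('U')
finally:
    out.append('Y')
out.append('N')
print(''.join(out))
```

Execution trace: 'S' (try body, no exception) → 'U' (else) → 'Y' (finally) → 'N' (after the try/except). Output: SUYN

Answer: SUYN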